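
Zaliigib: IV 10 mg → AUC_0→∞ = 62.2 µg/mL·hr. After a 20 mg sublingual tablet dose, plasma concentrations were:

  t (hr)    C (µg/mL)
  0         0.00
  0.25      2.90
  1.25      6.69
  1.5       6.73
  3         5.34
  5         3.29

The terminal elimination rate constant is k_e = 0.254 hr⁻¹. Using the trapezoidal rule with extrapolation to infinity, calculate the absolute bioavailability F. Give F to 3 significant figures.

Trapezoidal AUC_0→5 (sublingual tablet):
  [0→0.25]: (0.00+2.90)/2 × 0.25 = 0.3625
  [0.25→1.25]: (2.90+6.69)/2 × 1 = 4.795
  [1.25→1.5]: (6.69+6.73)/2 × 0.25 = 1.6775
  [1.5→3]: (6.73+5.34)/2 × 1.5 = 9.0525
  [3→5]: (5.34+3.29)/2 × 2 = 8.63
  Sum = 24.5175 µg/mL·hr
Tail: C_last/k_e = 3.29/0.254 = 12.953
AUC_0→∞ (sublingual tablet) = 24.5175 + 12.953 = 37.4705 µg/mL·hr
F = (AUC_ev/D_ev)/(AUC_iv/D_iv) = (37.4705/20)/(62.2/10) = 1.873525/6.22 = 0.3012

F = 0.301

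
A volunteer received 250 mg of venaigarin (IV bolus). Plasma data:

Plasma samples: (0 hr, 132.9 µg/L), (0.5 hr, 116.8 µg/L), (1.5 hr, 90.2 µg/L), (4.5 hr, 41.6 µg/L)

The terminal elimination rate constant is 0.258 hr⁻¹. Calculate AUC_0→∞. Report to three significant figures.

AUC = 525 µg/L·hr

Trapezoidal AUC_0→4.5:
  [0→0.5]: (132.9+116.8)/2 × 0.5 = 62.425
  [0.5→1.5]: (116.8+90.2)/2 × 1 = 103.5
  [1.5→4.5]: (90.2+41.6)/2 × 3 = 197.7
  Sum = 363.625 µg/L·hr
Extrapolated tail: C_last / k_e = 41.6 / 0.258 = 161.240
AUC_0→∞ = 363.625 + 161.240 = 524.865 µg/L·hr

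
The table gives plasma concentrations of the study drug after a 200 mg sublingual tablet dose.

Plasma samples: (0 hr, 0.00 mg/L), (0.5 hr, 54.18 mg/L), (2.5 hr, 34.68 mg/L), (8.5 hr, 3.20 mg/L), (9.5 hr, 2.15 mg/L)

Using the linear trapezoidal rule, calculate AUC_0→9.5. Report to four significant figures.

AUC = 218.7 mg/L·hr

Trapezoidal AUC_0→9.5:
  [0→0.5]: (0.00+54.18)/2 × 0.5 = 13.545
  [0.5→2.5]: (54.18+34.68)/2 × 2 = 88.86
  [2.5→8.5]: (34.68+3.20)/2 × 6 = 113.64
  [8.5→9.5]: (3.20+2.15)/2 × 1 = 2.675
  Sum = 218.72 mg/L·hr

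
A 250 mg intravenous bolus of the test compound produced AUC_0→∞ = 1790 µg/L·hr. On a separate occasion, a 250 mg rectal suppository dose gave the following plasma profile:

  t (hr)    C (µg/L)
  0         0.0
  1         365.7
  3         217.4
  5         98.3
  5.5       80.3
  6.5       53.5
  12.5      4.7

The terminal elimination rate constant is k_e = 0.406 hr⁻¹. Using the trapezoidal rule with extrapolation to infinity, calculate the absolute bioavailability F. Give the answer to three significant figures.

Trapezoidal AUC_0→12.5 (rectal suppository):
  [0→1]: (0.0+365.7)/2 × 1 = 182.85
  [1→3]: (365.7+217.4)/2 × 2 = 583.1
  [3→5]: (217.4+98.3)/2 × 2 = 315.7
  [5→5.5]: (98.3+80.3)/2 × 0.5 = 44.65
  [5.5→6.5]: (80.3+53.5)/2 × 1 = 66.9
  [6.5→12.5]: (53.5+4.7)/2 × 6 = 174.6
  Sum = 1367.8 µg/L·hr
Tail: C_last/k_e = 4.7/0.406 = 11.576
AUC_0→∞ (rectal suppository) = 1367.8 + 11.576 = 1379.376 µg/L·hr
F = (AUC_ev/D_ev)/(AUC_iv/D_iv) = (1379.376/250)/(1790/250) = 5.517504/7.16 = 0.7706

F = 0.771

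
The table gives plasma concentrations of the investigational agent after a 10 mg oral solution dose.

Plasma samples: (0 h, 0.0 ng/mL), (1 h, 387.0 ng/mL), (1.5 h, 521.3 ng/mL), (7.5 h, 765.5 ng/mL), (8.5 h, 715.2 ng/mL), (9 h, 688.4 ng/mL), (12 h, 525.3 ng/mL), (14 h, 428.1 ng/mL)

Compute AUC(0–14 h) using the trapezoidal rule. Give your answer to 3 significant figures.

AUC = 8150 ng/mL·h

Trapezoidal AUC_0→14:
  [0→1]: (0.0+387.0)/2 × 1 = 193.5
  [1→1.5]: (387.0+521.3)/2 × 0.5 = 227.075
  [1.5→7.5]: (521.3+765.5)/2 × 6 = 3860.4
  [7.5→8.5]: (765.5+715.2)/2 × 1 = 740.35
  [8.5→9]: (715.2+688.4)/2 × 0.5 = 350.9
  [9→12]: (688.4+525.3)/2 × 3 = 1820.55
  [12→14]: (525.3+428.1)/2 × 2 = 953.4
  Sum = 8146.175 ng/mL·h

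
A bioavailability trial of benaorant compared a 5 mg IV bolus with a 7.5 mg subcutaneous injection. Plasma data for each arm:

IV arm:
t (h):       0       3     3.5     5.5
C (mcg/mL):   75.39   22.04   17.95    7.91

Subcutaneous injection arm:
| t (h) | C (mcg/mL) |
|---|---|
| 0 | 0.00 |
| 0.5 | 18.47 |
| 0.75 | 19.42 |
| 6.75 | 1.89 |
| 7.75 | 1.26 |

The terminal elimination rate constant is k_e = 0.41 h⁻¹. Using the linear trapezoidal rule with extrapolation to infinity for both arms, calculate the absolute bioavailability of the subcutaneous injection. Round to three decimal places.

Trapezoidal AUC_0→5.5 (IV):
  [0→3]: (75.39+22.04)/2 × 3 = 146.145
  [3→3.5]: (22.04+17.95)/2 × 0.5 = 9.9975
  [3.5→5.5]: (17.95+7.91)/2 × 2 = 25.86
  Sum = 182.0025 mcg/mL·h
IV tail: 7.91/0.41 = 19.293; AUC_iv,0→∞ = 182.0025 + 19.293 = 201.2955 mcg/mL·h
Trapezoidal AUC_0→7.75 (subcutaneous injection):
  [0→0.5]: (0.00+18.47)/2 × 0.5 = 4.6175
  [0.5→0.75]: (18.47+19.42)/2 × 0.25 = 4.73625
  [0.75→6.75]: (19.42+1.89)/2 × 6 = 63.93
  [6.75→7.75]: (1.89+1.26)/2 × 1 = 1.575
  Sum = 74.85875 mcg/mL·h
subcutaneous injection tail: 1.26/0.41 = 3.073; AUC_ev,0→∞ = 74.85875 + 3.073 = 77.93175 mcg/mL·h
F = (AUC_ev/D_ev)/(AUC_iv/D_iv) = (77.93175/7.5)/(201.2955/5) = 10.3909/40.2591 = 0.2581

F = 0.258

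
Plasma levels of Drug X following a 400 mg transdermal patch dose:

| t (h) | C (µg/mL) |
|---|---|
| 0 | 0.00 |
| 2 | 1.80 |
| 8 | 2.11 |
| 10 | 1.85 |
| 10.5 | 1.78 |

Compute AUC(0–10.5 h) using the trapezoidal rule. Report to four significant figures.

AUC = 18.40 µg/mL·h

Trapezoidal AUC_0→10.5:
  [0→2]: (0.00+1.80)/2 × 2 = 1.8
  [2→8]: (1.80+2.11)/2 × 6 = 11.73
  [8→10]: (2.11+1.85)/2 × 2 = 3.96
  [10→10.5]: (1.85+1.78)/2 × 0.5 = 0.9075
  Sum = 18.3975 µg/mL·h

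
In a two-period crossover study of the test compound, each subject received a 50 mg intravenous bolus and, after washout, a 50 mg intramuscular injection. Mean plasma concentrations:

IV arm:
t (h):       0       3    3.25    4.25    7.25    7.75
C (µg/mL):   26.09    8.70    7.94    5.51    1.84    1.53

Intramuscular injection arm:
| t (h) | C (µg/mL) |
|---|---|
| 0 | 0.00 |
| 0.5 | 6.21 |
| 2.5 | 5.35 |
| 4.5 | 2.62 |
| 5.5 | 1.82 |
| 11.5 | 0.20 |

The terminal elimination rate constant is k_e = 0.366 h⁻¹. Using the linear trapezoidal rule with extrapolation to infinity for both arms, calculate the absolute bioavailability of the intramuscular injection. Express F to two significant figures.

Trapezoidal AUC_0→7.75 (IV):
  [0→3]: (26.09+8.70)/2 × 3 = 52.185
  [3→3.25]: (8.70+7.94)/2 × 0.25 = 2.08
  [3.25→4.25]: (7.94+5.51)/2 × 1 = 6.725
  [4.25→7.25]: (5.51+1.84)/2 × 3 = 11.025
  [7.25→7.75]: (1.84+1.53)/2 × 0.5 = 0.8425
  Sum = 72.8575 µg/mL·h
IV tail: 1.53/0.366 = 4.180; AUC_iv,0→∞ = 72.8575 + 4.180 = 77.0375 µg/mL·h
Trapezoidal AUC_0→11.5 (intramuscular injection):
  [0→0.5]: (0.00+6.21)/2 × 0.5 = 1.5525
  [0.5→2.5]: (6.21+5.35)/2 × 2 = 11.56
  [2.5→4.5]: (5.35+2.62)/2 × 2 = 7.97
  [4.5→5.5]: (2.62+1.82)/2 × 1 = 2.22
  [5.5→11.5]: (1.82+0.20)/2 × 6 = 6.06
  Sum = 29.3625 µg/mL·h
intramuscular injection tail: 0.20/0.366 = 0.546; AUC_ev,0→∞ = 29.3625 + 0.546 = 29.9085 µg/mL·h
F = (AUC_ev/D_ev)/(AUC_iv/D_iv) = (29.9085/50)/(77.0375/50) = 0.59817/1.54075 = 0.3882

F = 0.39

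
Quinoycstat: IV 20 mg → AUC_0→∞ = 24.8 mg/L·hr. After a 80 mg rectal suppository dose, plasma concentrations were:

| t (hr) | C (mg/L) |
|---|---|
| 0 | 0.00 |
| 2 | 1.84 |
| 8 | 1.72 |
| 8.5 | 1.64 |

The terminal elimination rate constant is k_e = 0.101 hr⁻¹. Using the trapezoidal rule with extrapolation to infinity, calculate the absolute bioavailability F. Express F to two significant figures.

Trapezoidal AUC_0→8.5 (rectal suppository):
  [0→2]: (0.00+1.84)/2 × 2 = 1.84
  [2→8]: (1.84+1.72)/2 × 6 = 10.68
  [8→8.5]: (1.72+1.64)/2 × 0.5 = 0.84
  Sum = 13.36 mg/L·hr
Tail: C_last/k_e = 1.64/0.101 = 16.238
AUC_0→∞ (rectal suppository) = 13.36 + 16.238 = 29.598 mg/L·hr
F = (AUC_ev/D_ev)/(AUC_iv/D_iv) = (29.598/80)/(24.8/20) = 0.369975/1.24 = 0.2984

F = 0.30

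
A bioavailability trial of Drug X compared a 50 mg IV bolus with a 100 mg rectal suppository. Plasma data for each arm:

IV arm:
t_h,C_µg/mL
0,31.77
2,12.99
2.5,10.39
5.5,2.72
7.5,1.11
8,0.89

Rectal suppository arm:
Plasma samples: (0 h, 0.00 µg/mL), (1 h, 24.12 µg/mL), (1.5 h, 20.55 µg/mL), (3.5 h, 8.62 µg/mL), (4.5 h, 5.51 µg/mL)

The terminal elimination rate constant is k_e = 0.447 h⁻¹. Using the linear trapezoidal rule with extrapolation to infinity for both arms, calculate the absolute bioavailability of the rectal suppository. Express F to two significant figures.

F = 0.47

Trapezoidal AUC_0→8 (IV):
  [0→2]: (31.77+12.99)/2 × 2 = 44.76
  [2→2.5]: (12.99+10.39)/2 × 0.5 = 5.845
  [2.5→5.5]: (10.39+2.72)/2 × 3 = 19.665
  [5.5→7.5]: (2.72+1.11)/2 × 2 = 3.83
  [7.5→8]: (1.11+0.89)/2 × 0.5 = 0.5
  Sum = 74.6 µg/mL·h
IV tail: 0.89/0.447 = 1.991; AUC_iv,0→∞ = 74.6 + 1.991 = 76.591 µg/mL·h
Trapezoidal AUC_0→4.5 (rectal suppository):
  [0→1]: (0.00+24.12)/2 × 1 = 12.06
  [1→1.5]: (24.12+20.55)/2 × 0.5 = 11.1675
  [1.5→3.5]: (20.55+8.62)/2 × 2 = 29.17
  [3.5→4.5]: (8.62+5.51)/2 × 1 = 7.065
  Sum = 59.4625 µg/mL·h
rectal suppository tail: 5.51/0.447 = 12.327; AUC_ev,0→∞ = 59.4625 + 12.327 = 71.7895 µg/mL·h
F = (AUC_ev/D_ev)/(AUC_iv/D_iv) = (71.7895/100)/(76.591/50) = 0.717895/1.53182 = 0.4687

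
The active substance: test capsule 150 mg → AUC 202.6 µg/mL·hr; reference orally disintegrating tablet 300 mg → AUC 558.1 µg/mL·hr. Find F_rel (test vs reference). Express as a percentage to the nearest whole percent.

F_rel = 73%

F_rel = (AUC_test/D_test) / (AUC_ref/D_ref)
      = (202.6/150) / (558.1/300)
      = 1.35067 / 1.86033 = 0.7260 = 72.60%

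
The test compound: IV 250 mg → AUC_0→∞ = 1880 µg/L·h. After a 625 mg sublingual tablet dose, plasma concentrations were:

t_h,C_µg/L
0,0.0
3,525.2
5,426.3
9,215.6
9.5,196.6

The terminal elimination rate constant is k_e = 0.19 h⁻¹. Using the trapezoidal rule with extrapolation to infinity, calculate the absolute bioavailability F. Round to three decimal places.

F = 0.885

Trapezoidal AUC_0→9.5 (sublingual tablet):
  [0→3]: (0.0+525.2)/2 × 3 = 787.8
  [3→5]: (525.2+426.3)/2 × 2 = 951.5
  [5→9]: (426.3+215.6)/2 × 4 = 1283.8
  [9→9.5]: (215.6+196.6)/2 × 0.5 = 103.05
  Sum = 3126.15 µg/L·h
Tail: C_last/k_e = 196.6/0.19 = 1034.737
AUC_0→∞ (sublingual tablet) = 3126.15 + 1034.737 = 4160.887 µg/L·h
F = (AUC_ev/D_ev)/(AUC_iv/D_iv) = (4160.887/625)/(1880/250) = 6.6574192/7.52 = 0.8853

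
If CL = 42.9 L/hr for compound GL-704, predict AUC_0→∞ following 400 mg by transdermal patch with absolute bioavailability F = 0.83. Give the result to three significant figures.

AUC_0→∞ = F × Dose / CL
        = 0.83 × 400 / 42.9 = 7.73893 mg/L·hr

AUC = 7.74 mg/L·hr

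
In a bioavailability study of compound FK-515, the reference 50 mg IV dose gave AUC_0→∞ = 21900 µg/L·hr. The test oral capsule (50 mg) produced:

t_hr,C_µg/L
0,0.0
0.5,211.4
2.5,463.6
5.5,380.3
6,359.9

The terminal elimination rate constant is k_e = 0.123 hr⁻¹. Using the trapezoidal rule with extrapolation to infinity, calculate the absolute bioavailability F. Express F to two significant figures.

F = 0.23

Trapezoidal AUC_0→6 (oral capsule):
  [0→0.5]: (0.0+211.4)/2 × 0.5 = 52.85
  [0.5→2.5]: (211.4+463.6)/2 × 2 = 675.0
  [2.5→5.5]: (463.6+380.3)/2 × 3 = 1265.85
  [5.5→6]: (380.3+359.9)/2 × 0.5 = 185.05
  Sum = 2178.75 µg/L·hr
Tail: C_last/k_e = 359.9/0.123 = 2926.016
AUC_0→∞ (oral capsule) = 2178.75 + 2926.016 = 5104.766 µg/L·hr
F = (AUC_ev/D_ev)/(AUC_iv/D_iv) = (5104.766/50)/(21900/50) = 102.09532/438 = 0.2331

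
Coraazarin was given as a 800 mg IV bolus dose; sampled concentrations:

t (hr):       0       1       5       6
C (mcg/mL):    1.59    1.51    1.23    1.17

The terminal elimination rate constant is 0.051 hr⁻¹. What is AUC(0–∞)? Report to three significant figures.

AUC = 31.2 mcg/mL·hr

Trapezoidal AUC_0→6:
  [0→1]: (1.59+1.51)/2 × 1 = 1.55
  [1→5]: (1.51+1.23)/2 × 4 = 5.48
  [5→6]: (1.23+1.17)/2 × 1 = 1.2
  Sum = 8.23 mcg/mL·hr
Extrapolated tail: C_last / k_e = 1.17 / 0.051 = 22.941
AUC_0→∞ = 8.23 + 22.941 = 31.171 mcg/mL·hr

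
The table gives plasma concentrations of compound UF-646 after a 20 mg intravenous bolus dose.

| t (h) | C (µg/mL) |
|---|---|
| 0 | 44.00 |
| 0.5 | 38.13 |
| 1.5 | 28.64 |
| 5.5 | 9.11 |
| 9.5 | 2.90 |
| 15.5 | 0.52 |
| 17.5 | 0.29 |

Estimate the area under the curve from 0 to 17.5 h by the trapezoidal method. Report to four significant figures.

AUC = 164.5 µg/mL·h

Trapezoidal AUC_0→17.5:
  [0→0.5]: (44.00+38.13)/2 × 0.5 = 20.5325
  [0.5→1.5]: (38.13+28.64)/2 × 1 = 33.385
  [1.5→5.5]: (28.64+9.11)/2 × 4 = 75.5
  [5.5→9.5]: (9.11+2.90)/2 × 4 = 24.02
  [9.5→15.5]: (2.90+0.52)/2 × 6 = 10.26
  [15.5→17.5]: (0.52+0.29)/2 × 2 = 0.81
  Sum = 164.5075 µg/mL·h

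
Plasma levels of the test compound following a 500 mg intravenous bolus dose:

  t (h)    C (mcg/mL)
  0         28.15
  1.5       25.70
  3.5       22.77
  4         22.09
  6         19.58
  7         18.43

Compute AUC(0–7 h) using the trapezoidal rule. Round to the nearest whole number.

Trapezoidal AUC_0→7:
  [0→1.5]: (28.15+25.70)/2 × 1.5 = 40.3875
  [1.5→3.5]: (25.70+22.77)/2 × 2 = 48.47
  [3.5→4]: (22.77+22.09)/2 × 0.5 = 11.215
  [4→6]: (22.09+19.58)/2 × 2 = 41.67
  [6→7]: (19.58+18.43)/2 × 1 = 19.005
  Sum = 160.7475 mcg/mL·h

AUC = 161 mcg/mL·h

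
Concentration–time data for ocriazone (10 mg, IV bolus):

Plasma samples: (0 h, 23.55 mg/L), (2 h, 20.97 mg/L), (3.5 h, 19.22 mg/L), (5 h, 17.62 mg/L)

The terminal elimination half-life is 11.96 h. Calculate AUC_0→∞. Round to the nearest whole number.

AUC = 406 mg/L·h

Trapezoidal AUC_0→5:
  [0→2]: (23.55+20.97)/2 × 2 = 44.52
  [2→3.5]: (20.97+19.22)/2 × 1.5 = 30.1425
  [3.5→5]: (19.22+17.62)/2 × 1.5 = 27.63
  Sum = 102.2925 mg/L·h
k_e = ln2 / t½ = 0.693147 / 11.96 = 0.0580 h^-1
Extrapolated tail: C_last / k_e = 17.62 / 0.058 = 303.793
AUC_0→∞ = 102.2925 + 303.793 = 406.0855 mg/L·h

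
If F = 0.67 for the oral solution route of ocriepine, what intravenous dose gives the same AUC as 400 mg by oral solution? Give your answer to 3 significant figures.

Systemic exposure from an extravascular dose = F × D_ev, so the equivalent IV dose is F × D_ev.
D_iv = F × D_ev = 0.67 × 400 = 268 mg

D_iv = 268 mg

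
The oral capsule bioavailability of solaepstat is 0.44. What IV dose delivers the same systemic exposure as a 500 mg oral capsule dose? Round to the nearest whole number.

D_iv = 220 mg

Systemic exposure from an extravascular dose = F × D_ev, so the equivalent IV dose is F × D_ev.
D_iv = F × D_ev = 0.44 × 500 = 220 mg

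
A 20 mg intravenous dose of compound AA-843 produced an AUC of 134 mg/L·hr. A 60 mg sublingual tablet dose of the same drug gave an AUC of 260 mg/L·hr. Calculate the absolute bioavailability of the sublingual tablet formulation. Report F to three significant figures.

F = (AUC_ev / D_ev) / (AUC_iv / D_iv)
  = (260/60) / (134/20)
  = 4.33333 / 6.7 = 0.6468

F = 0.647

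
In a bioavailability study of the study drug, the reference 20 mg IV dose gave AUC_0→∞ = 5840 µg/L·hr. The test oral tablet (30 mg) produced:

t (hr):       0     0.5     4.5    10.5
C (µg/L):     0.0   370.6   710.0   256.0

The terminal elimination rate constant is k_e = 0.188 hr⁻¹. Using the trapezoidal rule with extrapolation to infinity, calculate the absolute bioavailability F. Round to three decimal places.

F = 0.744

Trapezoidal AUC_0→10.5 (oral tablet):
  [0→0.5]: (0.0+370.6)/2 × 0.5 = 92.65
  [0.5→4.5]: (370.6+710.0)/2 × 4 = 2161.2
  [4.5→10.5]: (710.0+256.0)/2 × 6 = 2898.0
  Sum = 5151.85 µg/L·hr
Tail: C_last/k_e = 256.0/0.188 = 1361.702
AUC_0→∞ (oral tablet) = 5151.85 + 1361.702 = 6513.552 µg/L·hr
F = (AUC_ev/D_ev)/(AUC_iv/D_iv) = (6513.552/30)/(5840/20) = 217.1184/292 = 0.7436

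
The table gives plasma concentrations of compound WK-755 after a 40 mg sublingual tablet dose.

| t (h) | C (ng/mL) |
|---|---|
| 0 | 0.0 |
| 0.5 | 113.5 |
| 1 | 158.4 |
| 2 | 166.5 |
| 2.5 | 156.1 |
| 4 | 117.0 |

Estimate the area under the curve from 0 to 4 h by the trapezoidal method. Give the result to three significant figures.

Trapezoidal AUC_0→4:
  [0→0.5]: (0.0+113.5)/2 × 0.5 = 28.375
  [0.5→1]: (113.5+158.4)/2 × 0.5 = 67.975
  [1→2]: (158.4+166.5)/2 × 1 = 162.45
  [2→2.5]: (166.5+156.1)/2 × 0.5 = 80.65
  [2.5→4]: (156.1+117.0)/2 × 1.5 = 204.825
  Sum = 544.275 ng/mL·h

AUC = 544 ng/mL·h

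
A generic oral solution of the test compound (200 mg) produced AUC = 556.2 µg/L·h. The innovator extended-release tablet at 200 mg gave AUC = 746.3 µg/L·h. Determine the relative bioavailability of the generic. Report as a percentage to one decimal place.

F_rel = 74.5%

F_rel = (AUC_test/D_test) / (AUC_ref/D_ref)
      = (556.2/200) / (746.3/200)
      = 2.781 / 3.7315 = 0.7453 = 74.53%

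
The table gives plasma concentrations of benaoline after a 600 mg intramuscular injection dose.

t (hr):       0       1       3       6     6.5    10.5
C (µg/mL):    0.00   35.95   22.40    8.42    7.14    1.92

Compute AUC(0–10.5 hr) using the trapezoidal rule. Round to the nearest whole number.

Trapezoidal AUC_0→10.5:
  [0→1]: (0.00+35.95)/2 × 1 = 17.975
  [1→3]: (35.95+22.40)/2 × 2 = 58.35
  [3→6]: (22.40+8.42)/2 × 3 = 46.23
  [6→6.5]: (8.42+7.14)/2 × 0.5 = 3.89
  [6.5→10.5]: (7.14+1.92)/2 × 4 = 18.12
  Sum = 144.565 µg/mL·hr

AUC = 145 µg/mL·hr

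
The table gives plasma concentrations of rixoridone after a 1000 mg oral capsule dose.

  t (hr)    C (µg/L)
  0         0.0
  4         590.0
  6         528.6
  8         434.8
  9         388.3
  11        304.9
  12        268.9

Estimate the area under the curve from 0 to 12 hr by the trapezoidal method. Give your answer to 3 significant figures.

Trapezoidal AUC_0→12:
  [0→4]: (0.0+590.0)/2 × 4 = 1180.0
  [4→6]: (590.0+528.6)/2 × 2 = 1118.6
  [6→8]: (528.6+434.8)/2 × 2 = 963.4
  [8→9]: (434.8+388.3)/2 × 1 = 411.55
  [9→11]: (388.3+304.9)/2 × 2 = 693.2
  [11→12]: (304.9+268.9)/2 × 1 = 286.9
  Sum = 4653.65 µg/L·hr

AUC = 4650 µg/L·hr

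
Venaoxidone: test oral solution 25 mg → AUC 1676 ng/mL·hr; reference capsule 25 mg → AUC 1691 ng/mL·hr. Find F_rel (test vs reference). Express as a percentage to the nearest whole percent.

F_rel = 99%

F_rel = (AUC_test/D_test) / (AUC_ref/D_ref)
      = (1676/25) / (1691/25)
      = 67.04 / 67.64 = 0.9911 = 99.11%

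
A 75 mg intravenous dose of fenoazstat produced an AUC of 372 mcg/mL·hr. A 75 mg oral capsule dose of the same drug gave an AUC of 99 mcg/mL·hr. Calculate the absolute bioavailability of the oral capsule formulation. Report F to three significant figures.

F = (AUC_ev / D_ev) / (AUC_iv / D_iv)
  = (99/75) / (372/75)
  = 1.32 / 4.96 = 0.2661

F = 0.266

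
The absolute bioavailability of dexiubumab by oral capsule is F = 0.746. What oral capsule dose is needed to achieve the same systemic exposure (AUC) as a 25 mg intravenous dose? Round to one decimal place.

D_oral = 33.5 mg

For equal systemic exposure: F × D_ev = D_iv
D_ev = D_iv / F = 25 / 0.746 = 33.5121 mg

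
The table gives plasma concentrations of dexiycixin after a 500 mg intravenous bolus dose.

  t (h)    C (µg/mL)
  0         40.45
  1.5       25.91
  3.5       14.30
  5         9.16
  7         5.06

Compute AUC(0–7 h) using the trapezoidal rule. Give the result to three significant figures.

AUC = 122 µg/mL·h

Trapezoidal AUC_0→7:
  [0→1.5]: (40.45+25.91)/2 × 1.5 = 49.77
  [1.5→3.5]: (25.91+14.30)/2 × 2 = 40.21
  [3.5→5]: (14.30+9.16)/2 × 1.5 = 17.595
  [5→7]: (9.16+5.06)/2 × 2 = 14.22
  Sum = 121.795 µg/mL·h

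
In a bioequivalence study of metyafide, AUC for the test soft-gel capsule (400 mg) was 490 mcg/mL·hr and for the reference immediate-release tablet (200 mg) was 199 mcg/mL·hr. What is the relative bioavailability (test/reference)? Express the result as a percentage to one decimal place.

F_rel = 123.1%

F_rel = (AUC_test/D_test) / (AUC_ref/D_ref)
      = (490/400) / (199/200)
      = 1.225 / 0.995 = 1.2312 = 123.12%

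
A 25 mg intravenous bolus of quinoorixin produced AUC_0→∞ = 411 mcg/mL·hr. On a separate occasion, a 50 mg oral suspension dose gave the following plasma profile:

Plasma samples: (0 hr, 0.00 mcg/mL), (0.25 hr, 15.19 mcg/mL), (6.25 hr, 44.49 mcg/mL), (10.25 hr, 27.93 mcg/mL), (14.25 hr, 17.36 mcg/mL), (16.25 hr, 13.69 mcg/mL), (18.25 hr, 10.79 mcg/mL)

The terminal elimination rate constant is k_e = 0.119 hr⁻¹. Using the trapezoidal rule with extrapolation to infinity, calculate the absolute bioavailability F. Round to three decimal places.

F = 0.684

Trapezoidal AUC_0→18.25 (oral suspension):
  [0→0.25]: (0.00+15.19)/2 × 0.25 = 1.89875
  [0.25→6.25]: (15.19+44.49)/2 × 6 = 179.04
  [6.25→10.25]: (44.49+27.93)/2 × 4 = 144.84
  [10.25→14.25]: (27.93+17.36)/2 × 4 = 90.58
  [14.25→16.25]: (17.36+13.69)/2 × 2 = 31.05
  [16.25→18.25]: (13.69+10.79)/2 × 2 = 24.48
  Sum = 471.88875 mcg/mL·hr
Tail: C_last/k_e = 10.79/0.119 = 90.672
AUC_0→∞ (oral suspension) = 471.88875 + 90.672 = 562.56075 mcg/mL·hr
F = (AUC_ev/D_ev)/(AUC_iv/D_iv) = (562.56075/50)/(411/25) = 11.251215/16.44 = 0.6844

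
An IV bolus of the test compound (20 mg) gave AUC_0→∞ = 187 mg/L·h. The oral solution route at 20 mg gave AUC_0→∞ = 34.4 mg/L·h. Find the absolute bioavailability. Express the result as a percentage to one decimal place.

F = (AUC_ev / D_ev) / (AUC_iv / D_iv)
  = (34.4/20) / (187/20)
  = 1.72 / 9.35 = 0.1840
  = 18.40%

F = 18.4%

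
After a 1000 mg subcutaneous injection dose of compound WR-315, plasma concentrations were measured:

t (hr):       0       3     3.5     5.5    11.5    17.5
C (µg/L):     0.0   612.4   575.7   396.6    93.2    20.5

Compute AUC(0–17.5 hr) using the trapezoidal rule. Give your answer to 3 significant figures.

AUC = 4000 µg/L·hr

Trapezoidal AUC_0→17.5:
  [0→3]: (0.0+612.4)/2 × 3 = 918.6
  [3→3.5]: (612.4+575.7)/2 × 0.5 = 297.025
  [3.5→5.5]: (575.7+396.6)/2 × 2 = 972.3
  [5.5→11.5]: (396.6+93.2)/2 × 6 = 1469.4
  [11.5→17.5]: (93.2+20.5)/2 × 6 = 341.1
  Sum = 3998.425 µg/L·hr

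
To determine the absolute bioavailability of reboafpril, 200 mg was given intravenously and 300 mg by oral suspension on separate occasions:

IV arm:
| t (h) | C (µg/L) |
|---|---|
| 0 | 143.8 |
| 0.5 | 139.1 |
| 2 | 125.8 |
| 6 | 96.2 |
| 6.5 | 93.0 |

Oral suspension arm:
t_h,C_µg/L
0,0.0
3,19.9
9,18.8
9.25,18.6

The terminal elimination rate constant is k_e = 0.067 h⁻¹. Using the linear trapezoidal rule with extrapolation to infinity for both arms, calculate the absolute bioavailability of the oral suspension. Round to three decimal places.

Trapezoidal AUC_0→6.5 (IV):
  [0→0.5]: (143.8+139.1)/2 × 0.5 = 70.725
  [0.5→2]: (139.1+125.8)/2 × 1.5 = 198.675
  [2→6]: (125.8+96.2)/2 × 4 = 444.0
  [6→6.5]: (96.2+93.0)/2 × 0.5 = 47.3
  Sum = 760.7 µg/L·h
IV tail: 93.0/0.067 = 1388.060; AUC_iv,0→∞ = 760.7 + 1388.060 = 2148.76 µg/L·h
Trapezoidal AUC_0→9.25 (oral suspension):
  [0→3]: (0.0+19.9)/2 × 3 = 29.85
  [3→9]: (19.9+18.8)/2 × 6 = 116.1
  [9→9.25]: (18.8+18.6)/2 × 0.25 = 4.675
  Sum = 150.625 µg/L·h
oral suspension tail: 18.6/0.067 = 277.612; AUC_ev,0→∞ = 150.625 + 277.612 = 428.237 µg/L·h
F = (AUC_ev/D_ev)/(AUC_iv/D_iv) = (428.237/300)/(2148.76/200) = 1.42746/10.7438 = 0.1329

F = 0.133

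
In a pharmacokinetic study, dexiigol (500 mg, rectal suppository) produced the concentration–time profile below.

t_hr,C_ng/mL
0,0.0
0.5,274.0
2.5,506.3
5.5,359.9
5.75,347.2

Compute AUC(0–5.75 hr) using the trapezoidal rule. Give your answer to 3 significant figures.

AUC = 2240 ng/mL·hr

Trapezoidal AUC_0→5.75:
  [0→0.5]: (0.0+274.0)/2 × 0.5 = 68.5
  [0.5→2.5]: (274.0+506.3)/2 × 2 = 780.3
  [2.5→5.5]: (506.3+359.9)/2 × 3 = 1299.3
  [5.5→5.75]: (359.9+347.2)/2 × 0.25 = 88.3875
  Sum = 2236.4875 ng/mL·hr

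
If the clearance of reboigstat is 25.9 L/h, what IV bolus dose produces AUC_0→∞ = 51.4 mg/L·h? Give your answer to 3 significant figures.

Dose = 1330 mg

Dose_iv = CL × AUC_0→∞
     = 25.9 × 51.4 = 1331.26 mg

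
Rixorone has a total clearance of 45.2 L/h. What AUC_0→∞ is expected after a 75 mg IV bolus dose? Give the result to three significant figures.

AUC = 1.66 mg/L·h

AUC_0→∞ = Dose_iv / CL
        = 75 / 45.2 = 1.65929 mg/L·h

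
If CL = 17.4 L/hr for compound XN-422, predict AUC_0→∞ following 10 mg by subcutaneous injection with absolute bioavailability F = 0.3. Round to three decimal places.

AUC = 0.172 mg/L·hr

AUC_0→∞ = F × Dose / CL
        = 0.3 × 10 / 17.4 = 0.172414 mg/L·hr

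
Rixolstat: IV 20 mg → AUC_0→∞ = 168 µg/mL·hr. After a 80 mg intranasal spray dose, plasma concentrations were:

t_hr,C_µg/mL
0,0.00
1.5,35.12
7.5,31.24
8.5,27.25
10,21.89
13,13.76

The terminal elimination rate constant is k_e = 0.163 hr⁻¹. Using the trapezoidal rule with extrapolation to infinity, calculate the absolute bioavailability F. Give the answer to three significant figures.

Trapezoidal AUC_0→13 (intranasal spray):
  [0→1.5]: (0.00+35.12)/2 × 1.5 = 26.34
  [1.5→7.5]: (35.12+31.24)/2 × 6 = 199.08
  [7.5→8.5]: (31.24+27.25)/2 × 1 = 29.245
  [8.5→10]: (27.25+21.89)/2 × 1.5 = 36.855
  [10→13]: (21.89+13.76)/2 × 3 = 53.475
  Sum = 344.995 µg/mL·hr
Tail: C_last/k_e = 13.76/0.163 = 84.417
AUC_0→∞ (intranasal spray) = 344.995 + 84.417 = 429.412 µg/mL·hr
F = (AUC_ev/D_ev)/(AUC_iv/D_iv) = (429.412/80)/(168/20) = 5.36765/8.4 = 0.6390

F = 0.639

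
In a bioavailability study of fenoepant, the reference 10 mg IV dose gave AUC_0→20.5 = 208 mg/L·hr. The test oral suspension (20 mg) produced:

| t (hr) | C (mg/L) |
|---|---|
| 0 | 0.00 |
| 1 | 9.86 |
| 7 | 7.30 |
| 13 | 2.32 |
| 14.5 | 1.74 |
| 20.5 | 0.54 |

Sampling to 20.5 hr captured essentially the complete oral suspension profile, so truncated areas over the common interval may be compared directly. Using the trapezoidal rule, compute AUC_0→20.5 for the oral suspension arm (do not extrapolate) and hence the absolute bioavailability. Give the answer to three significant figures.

Trapezoidal AUC_0→20.5 (oral suspension):
  [0→1]: (0.00+9.86)/2 × 1 = 4.93
  [1→7]: (9.86+7.30)/2 × 6 = 51.48
  [7→13]: (7.30+2.32)/2 × 6 = 28.86
  [13→14.5]: (2.32+1.74)/2 × 1.5 = 3.045
  [14.5→20.5]: (1.74+0.54)/2 × 6 = 6.84
  Sum = 95.155 mg/L·hr
F = (AUC_ev/D_ev)/(AUC_iv/D_iv) = (95.155/20)/(208/10) = 4.75775/20.8 = 0.2287

F = 0.229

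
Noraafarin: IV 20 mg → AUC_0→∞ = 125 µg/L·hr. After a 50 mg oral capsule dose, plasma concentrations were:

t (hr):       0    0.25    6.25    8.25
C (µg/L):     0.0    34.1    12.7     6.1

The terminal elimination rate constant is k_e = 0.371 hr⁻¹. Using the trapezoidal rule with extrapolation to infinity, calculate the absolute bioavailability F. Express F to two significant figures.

Trapezoidal AUC_0→8.25 (oral capsule):
  [0→0.25]: (0.0+34.1)/2 × 0.25 = 4.2625
  [0.25→6.25]: (34.1+12.7)/2 × 6 = 140.4
  [6.25→8.25]: (12.7+6.1)/2 × 2 = 18.8
  Sum = 163.4625 µg/L·hr
Tail: C_last/k_e = 6.1/0.371 = 16.442
AUC_0→∞ (oral capsule) = 163.4625 + 16.442 = 179.9045 µg/L·hr
F = (AUC_ev/D_ev)/(AUC_iv/D_iv) = (179.9045/50)/(125/20) = 3.59809/6.25 = 0.5757

F = 0.58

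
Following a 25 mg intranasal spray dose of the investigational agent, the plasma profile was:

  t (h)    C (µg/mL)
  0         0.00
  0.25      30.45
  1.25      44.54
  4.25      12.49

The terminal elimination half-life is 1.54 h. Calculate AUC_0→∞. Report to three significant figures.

Trapezoidal AUC_0→4.25:
  [0→0.25]: (0.00+30.45)/2 × 0.25 = 3.80625
  [0.25→1.25]: (30.45+44.54)/2 × 1 = 37.495
  [1.25→4.25]: (44.54+12.49)/2 × 3 = 85.545
  Sum = 126.84625 µg/mL·h
k_e = ln2 / t½ = 0.693147 / 1.54 = 0.4501 h^-1
Extrapolated tail: C_last / k_e = 12.49 / 0.4501 = 27.749
AUC_0→∞ = 126.84625 + 27.749 = 154.59525 µg/mL·h

AUC = 155 µg/mL·h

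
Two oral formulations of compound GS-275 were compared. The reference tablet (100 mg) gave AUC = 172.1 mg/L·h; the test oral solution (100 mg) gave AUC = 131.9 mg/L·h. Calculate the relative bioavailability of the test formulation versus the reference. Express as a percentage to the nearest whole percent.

F_rel = (AUC_test/D_test) / (AUC_ref/D_ref)
      = (131.9/100) / (172.1/100)
      = 1.319 / 1.721 = 0.7664 = 76.64%

F_rel = 77%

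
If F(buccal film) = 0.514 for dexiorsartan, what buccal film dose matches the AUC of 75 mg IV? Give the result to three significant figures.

For equal systemic exposure: F × D_ev = D_iv
D_ev = D_iv / F = 75 / 0.514 = 145.914 mg

D_buccal = 146 mg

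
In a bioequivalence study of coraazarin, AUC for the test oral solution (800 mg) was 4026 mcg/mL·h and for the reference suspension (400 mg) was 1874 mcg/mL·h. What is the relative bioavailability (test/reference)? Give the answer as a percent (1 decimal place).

F_rel = 107.4%

F_rel = (AUC_test/D_test) / (AUC_ref/D_ref)
      = (4026/800) / (1874/400)
      = 5.0325 / 4.685 = 1.0742 = 107.42%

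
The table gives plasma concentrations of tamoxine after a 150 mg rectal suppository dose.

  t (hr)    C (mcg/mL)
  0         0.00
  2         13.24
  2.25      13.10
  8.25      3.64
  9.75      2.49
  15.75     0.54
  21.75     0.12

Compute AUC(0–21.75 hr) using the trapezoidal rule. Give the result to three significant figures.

Trapezoidal AUC_0→21.75:
  [0→2]: (0.00+13.24)/2 × 2 = 13.24
  [2→2.25]: (13.24+13.10)/2 × 0.25 = 3.2925
  [2.25→8.25]: (13.10+3.64)/2 × 6 = 50.22
  [8.25→9.75]: (3.64+2.49)/2 × 1.5 = 4.5975
  [9.75→15.75]: (2.49+0.54)/2 × 6 = 9.09
  [15.75→21.75]: (0.54+0.12)/2 × 6 = 1.98
  Sum = 82.42 mcg/mL·hr

AUC = 82.4 mcg/mL·hr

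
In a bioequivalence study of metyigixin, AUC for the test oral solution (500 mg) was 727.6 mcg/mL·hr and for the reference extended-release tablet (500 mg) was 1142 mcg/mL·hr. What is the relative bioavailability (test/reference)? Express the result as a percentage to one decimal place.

F_rel = 63.7%

F_rel = (AUC_test/D_test) / (AUC_ref/D_ref)
      = (727.6/500) / (1142/500)
      = 1.4552 / 2.284 = 0.6371 = 63.71%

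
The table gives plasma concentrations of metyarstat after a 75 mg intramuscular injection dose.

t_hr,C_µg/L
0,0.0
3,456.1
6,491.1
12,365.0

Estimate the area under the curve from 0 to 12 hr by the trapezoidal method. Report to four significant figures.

Trapezoidal AUC_0→12:
  [0→3]: (0.0+456.1)/2 × 3 = 684.15
  [3→6]: (456.1+491.1)/2 × 3 = 1420.8
  [6→12]: (491.1+365.0)/2 × 6 = 2568.3
  Sum = 4673.25 µg/L·hr

AUC = 4673 µg/L·hr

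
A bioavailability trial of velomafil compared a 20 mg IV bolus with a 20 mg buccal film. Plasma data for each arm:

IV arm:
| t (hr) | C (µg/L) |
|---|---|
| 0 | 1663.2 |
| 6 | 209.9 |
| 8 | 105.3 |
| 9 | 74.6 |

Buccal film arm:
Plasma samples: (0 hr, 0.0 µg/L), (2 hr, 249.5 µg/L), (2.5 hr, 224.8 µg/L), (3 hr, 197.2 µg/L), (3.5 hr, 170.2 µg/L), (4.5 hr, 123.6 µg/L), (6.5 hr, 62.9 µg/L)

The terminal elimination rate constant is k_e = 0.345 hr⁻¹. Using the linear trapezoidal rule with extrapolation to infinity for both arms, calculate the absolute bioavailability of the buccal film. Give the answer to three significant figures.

F = 0.173

Trapezoidal AUC_0→9 (IV):
  [0→6]: (1663.2+209.9)/2 × 6 = 5619.3
  [6→8]: (209.9+105.3)/2 × 2 = 315.2
  [8→9]: (105.3+74.6)/2 × 1 = 89.95
  Sum = 6024.45 µg/L·hr
IV tail: 74.6/0.345 = 216.232; AUC_iv,0→∞ = 6024.45 + 216.232 = 6240.682 µg/L·hr
Trapezoidal AUC_0→6.5 (buccal film):
  [0→2]: (0.0+249.5)/2 × 2 = 249.5
  [2→2.5]: (249.5+224.8)/2 × 0.5 = 118.575
  [2.5→3]: (224.8+197.2)/2 × 0.5 = 105.5
  [3→3.5]: (197.2+170.2)/2 × 0.5 = 91.85
  [3.5→4.5]: (170.2+123.6)/2 × 1 = 146.9
  [4.5→6.5]: (123.6+62.9)/2 × 2 = 186.5
  Sum = 898.825 µg/L·hr
buccal film tail: 62.9/0.345 = 182.319; AUC_ev,0→∞ = 898.825 + 182.319 = 1081.144 µg/L·hr
F = (AUC_ev/D_ev)/(AUC_iv/D_iv) = (1081.144/20)/(6240.682/20) = 54.0572/312.0341 = 0.1732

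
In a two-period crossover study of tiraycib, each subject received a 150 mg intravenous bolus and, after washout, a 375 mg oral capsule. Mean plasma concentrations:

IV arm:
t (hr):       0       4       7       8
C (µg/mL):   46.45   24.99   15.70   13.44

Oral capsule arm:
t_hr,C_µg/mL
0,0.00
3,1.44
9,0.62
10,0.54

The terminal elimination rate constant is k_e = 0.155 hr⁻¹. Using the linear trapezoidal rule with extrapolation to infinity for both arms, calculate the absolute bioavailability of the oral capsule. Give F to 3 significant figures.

Trapezoidal AUC_0→8 (IV):
  [0→4]: (46.45+24.99)/2 × 4 = 142.88
  [4→7]: (24.99+15.70)/2 × 3 = 61.035
  [7→8]: (15.70+13.44)/2 × 1 = 14.57
  Sum = 218.485 µg/mL·hr
IV tail: 13.44/0.155 = 86.710; AUC_iv,0→∞ = 218.485 + 86.710 = 305.195 µg/mL·hr
Trapezoidal AUC_0→10 (oral capsule):
  [0→3]: (0.00+1.44)/2 × 3 = 2.16
  [3→9]: (1.44+0.62)/2 × 6 = 6.18
  [9→10]: (0.62+0.54)/2 × 1 = 0.58
  Sum = 8.92 µg/mL·hr
oral capsule tail: 0.54/0.155 = 3.484; AUC_ev,0→∞ = 8.92 + 3.484 = 12.404 µg/mL·hr
F = (AUC_ev/D_ev)/(AUC_iv/D_iv) = (12.404/375)/(305.195/150) = 0.0330773/2.03463 = 0.0163

F = 0.0163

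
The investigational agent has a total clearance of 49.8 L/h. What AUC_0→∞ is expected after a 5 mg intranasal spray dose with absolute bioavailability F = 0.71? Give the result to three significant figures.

AUC = 0.0713 mg/L·h

AUC_0→∞ = F × Dose / CL
        = 0.71 × 5 / 49.8 = 0.0712851 mg/L·h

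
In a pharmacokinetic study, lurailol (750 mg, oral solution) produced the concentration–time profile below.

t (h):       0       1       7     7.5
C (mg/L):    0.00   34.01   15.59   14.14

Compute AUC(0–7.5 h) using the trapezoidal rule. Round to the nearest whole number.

AUC = 173 mg/L·h

Trapezoidal AUC_0→7.5:
  [0→1]: (0.00+34.01)/2 × 1 = 17.005
  [1→7]: (34.01+15.59)/2 × 6 = 148.8
  [7→7.5]: (15.59+14.14)/2 × 0.5 = 7.4325
  Sum = 173.2375 mg/L·h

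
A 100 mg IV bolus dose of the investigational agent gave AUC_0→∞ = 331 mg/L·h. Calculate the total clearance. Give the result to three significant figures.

CL = Dose_iv / AUC_0→∞
   = 100 / 331 = 0.302115 L/h

CL = 0.302 L/h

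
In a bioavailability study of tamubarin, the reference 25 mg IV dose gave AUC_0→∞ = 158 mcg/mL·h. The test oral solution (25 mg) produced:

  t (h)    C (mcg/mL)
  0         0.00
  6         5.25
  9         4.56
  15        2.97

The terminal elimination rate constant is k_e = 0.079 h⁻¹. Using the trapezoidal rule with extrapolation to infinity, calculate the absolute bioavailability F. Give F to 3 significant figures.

F = 0.574

Trapezoidal AUC_0→15 (oral solution):
  [0→6]: (0.00+5.25)/2 × 6 = 15.75
  [6→9]: (5.25+4.56)/2 × 3 = 14.715
  [9→15]: (4.56+2.97)/2 × 6 = 22.59
  Sum = 53.055 mcg/mL·h
Tail: C_last/k_e = 2.97/0.079 = 37.595
AUC_0→∞ (oral solution) = 53.055 + 37.595 = 90.65 mcg/mL·h
F = (AUC_ev/D_ev)/(AUC_iv/D_iv) = (90.65/25)/(158/25) = 3.626/6.32 = 0.5737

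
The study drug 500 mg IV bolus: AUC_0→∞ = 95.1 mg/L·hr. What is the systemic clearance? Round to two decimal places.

CL = 5.26 L/hr

CL = Dose_iv / AUC_0→∞
   = 500 / 95.1 = 5.25762 L/hr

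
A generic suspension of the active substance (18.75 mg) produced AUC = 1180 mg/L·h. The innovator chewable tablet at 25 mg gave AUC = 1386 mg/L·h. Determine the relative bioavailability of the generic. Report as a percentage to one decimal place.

F_rel = 113.5%

F_rel = (AUC_test/D_test) / (AUC_ref/D_ref)
      = (1180/18.75) / (1386/25)
      = 62.9333 / 55.44 = 1.1352 = 113.52%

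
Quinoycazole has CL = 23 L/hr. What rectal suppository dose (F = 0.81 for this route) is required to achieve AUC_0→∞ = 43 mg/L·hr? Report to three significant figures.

Dose = 1220 mg

Dose = CL × AUC_0→∞ / F
     = 23 × 43 / 0.81 = 1220.99 mg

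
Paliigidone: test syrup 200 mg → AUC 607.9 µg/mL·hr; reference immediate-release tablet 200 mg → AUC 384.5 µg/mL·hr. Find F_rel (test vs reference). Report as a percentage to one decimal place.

F_rel = (AUC_test/D_test) / (AUC_ref/D_ref)
      = (607.9/200) / (384.5/200)
      = 3.0395 / 1.9225 = 1.5810 = 158.10%

F_rel = 158.1%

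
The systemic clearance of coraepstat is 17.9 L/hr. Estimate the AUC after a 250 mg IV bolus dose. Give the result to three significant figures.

AUC_0→∞ = Dose_iv / CL
        = 250 / 17.9 = 13.9665 mg/L·hr

AUC = 14.0 mg/L·hr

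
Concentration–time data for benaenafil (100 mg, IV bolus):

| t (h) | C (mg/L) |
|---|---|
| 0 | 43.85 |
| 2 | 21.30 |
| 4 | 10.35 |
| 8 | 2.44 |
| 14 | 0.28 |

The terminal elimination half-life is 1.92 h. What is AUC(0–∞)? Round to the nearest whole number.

Trapezoidal AUC_0→14:
  [0→2]: (43.85+21.30)/2 × 2 = 65.15
  [2→4]: (21.30+10.35)/2 × 2 = 31.65
  [4→8]: (10.35+2.44)/2 × 4 = 25.58
  [8→14]: (2.44+0.28)/2 × 6 = 8.16
  Sum = 130.54 mg/L·h
k_e = ln2 / t½ = 0.693147 / 1.92 = 0.3610 h^-1
Extrapolated tail: C_last / k_e = 0.28 / 0.361 = 0.776
AUC_0→∞ = 130.54 + 0.776 = 131.316 mg/L·h

AUC = 131 mg/L·h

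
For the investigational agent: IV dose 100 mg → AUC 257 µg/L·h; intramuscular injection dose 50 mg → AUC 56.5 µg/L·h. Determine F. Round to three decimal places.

F = (AUC_ev / D_ev) / (AUC_iv / D_iv)
  = (56.5/50) / (257/100)
  = 1.13 / 2.57 = 0.4397

F = 0.440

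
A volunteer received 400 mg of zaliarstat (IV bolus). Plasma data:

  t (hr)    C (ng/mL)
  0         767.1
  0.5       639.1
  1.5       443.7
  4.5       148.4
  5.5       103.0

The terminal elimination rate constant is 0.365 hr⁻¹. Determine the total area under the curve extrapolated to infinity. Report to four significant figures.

AUC = 2189 ng/mL·hr

Trapezoidal AUC_0→5.5:
  [0→0.5]: (767.1+639.1)/2 × 0.5 = 351.55
  [0.5→1.5]: (639.1+443.7)/2 × 1 = 541.4
  [1.5→4.5]: (443.7+148.4)/2 × 3 = 888.15
  [4.5→5.5]: (148.4+103.0)/2 × 1 = 125.7
  Sum = 1906.8 ng/mL·hr
Extrapolated tail: C_last / k_e = 103.0 / 0.365 = 282.192
AUC_0→∞ = 1906.8 + 282.192 = 2188.992 ng/mL·hr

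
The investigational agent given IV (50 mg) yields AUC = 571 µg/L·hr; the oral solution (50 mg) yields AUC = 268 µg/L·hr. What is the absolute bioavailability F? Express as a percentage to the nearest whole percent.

F = (AUC_ev / D_ev) / (AUC_iv / D_iv)
  = (268/50) / (571/50)
  = 5.36 / 11.42 = 0.4694
  = 46.94%

F = 47%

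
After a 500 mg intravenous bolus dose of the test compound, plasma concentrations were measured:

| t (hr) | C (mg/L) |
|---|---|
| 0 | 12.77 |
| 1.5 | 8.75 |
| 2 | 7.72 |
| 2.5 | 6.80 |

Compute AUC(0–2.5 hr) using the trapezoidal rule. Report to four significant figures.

AUC = 23.89 mg/L·hr

Trapezoidal AUC_0→2.5:
  [0→1.5]: (12.77+8.75)/2 × 1.5 = 16.14
  [1.5→2]: (8.75+7.72)/2 × 0.5 = 4.1175
  [2→2.5]: (7.72+6.80)/2 × 0.5 = 3.63
  Sum = 23.8875 mg/L·hr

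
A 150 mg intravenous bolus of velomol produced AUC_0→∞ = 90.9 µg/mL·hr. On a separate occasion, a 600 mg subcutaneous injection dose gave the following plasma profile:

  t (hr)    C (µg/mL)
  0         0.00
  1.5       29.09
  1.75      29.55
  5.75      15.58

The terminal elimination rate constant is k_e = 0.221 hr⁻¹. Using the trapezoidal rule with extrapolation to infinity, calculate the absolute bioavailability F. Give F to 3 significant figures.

F = 0.522

Trapezoidal AUC_0→5.75 (subcutaneous injection):
  [0→1.5]: (0.00+29.09)/2 × 1.5 = 21.8175
  [1.5→1.75]: (29.09+29.55)/2 × 0.25 = 7.33
  [1.75→5.75]: (29.55+15.58)/2 × 4 = 90.26
  Sum = 119.4075 µg/mL·hr
Tail: C_last/k_e = 15.58/0.221 = 70.498
AUC_0→∞ (subcutaneous injection) = 119.4075 + 70.498 = 189.9055 µg/mL·hr
F = (AUC_ev/D_ev)/(AUC_iv/D_iv) = (189.9055/600)/(90.9/150) = 0.316509/0.606 = 0.5223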